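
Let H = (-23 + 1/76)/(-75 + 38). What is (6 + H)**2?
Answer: 346667161/7907344 ≈ 43.841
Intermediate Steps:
H = 1747/2812 (H = (-23 + 1/76)/(-37) = -1747/76*(-1/37) = 1747/2812 ≈ 0.62127)
(6 + H)**2 = (6 + 1747/2812)**2 = (18619/2812)**2 = 346667161/7907344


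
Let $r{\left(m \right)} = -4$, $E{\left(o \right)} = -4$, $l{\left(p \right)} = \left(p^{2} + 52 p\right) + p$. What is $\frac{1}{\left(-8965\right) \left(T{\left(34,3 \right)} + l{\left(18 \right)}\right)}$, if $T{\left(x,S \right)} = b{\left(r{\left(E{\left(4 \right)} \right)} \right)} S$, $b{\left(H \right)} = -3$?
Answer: $- \frac{1}{11376585} \approx -8.79 \cdot 10^{-8}$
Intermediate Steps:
$l{\left(p \right)} = p^{2} + 53 p$
$T{\left(x,S \right)} = - 3 S$
$\frac{1}{\left(-8965\right) \left(T{\left(34,3 \right)} + l{\left(18 \right)}\right)} = \frac{1}{\left(-8965\right) \left(\left(-3\right) 3 + 18 \left(53 + 18\right)\right)} = - \frac{1}{8965 \left(-9 + 18 \cdot 71\right)} = - \frac{1}{8965 \left(-9 + 1278\right)} = - \frac{1}{8965 \cdot 1269} = \left(- \frac{1}{8965}\right) \frac{1}{1269} = - \frac{1}{11376585}$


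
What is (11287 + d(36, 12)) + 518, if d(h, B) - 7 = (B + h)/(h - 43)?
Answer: 82636/7 ≈ 11805.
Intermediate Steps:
d(h, B) = 7 + (B + h)/(-43 + h) (d(h, B) = 7 + (B + h)/(h - 43) = 7 + (B + h)/(-43 + h))
(11287 + d(36, 12)) + 518 = (11287 + (-301 + 12 + 8*36)/(-43 + 36)) + 518 = (11287 + (-301 + 12 + 288)/(-7)) + 518 = (11287 - 1/7*(-1)) + 518 = (11287 + 1/7) + 518 = 79010/7 + 518 = 82636/7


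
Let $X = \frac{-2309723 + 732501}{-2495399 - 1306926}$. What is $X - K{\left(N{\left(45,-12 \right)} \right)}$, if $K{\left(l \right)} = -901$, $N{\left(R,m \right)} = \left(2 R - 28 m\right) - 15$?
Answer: $\frac{3427472047}{3802325} \approx 901.42$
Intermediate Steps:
$N{\left(R,m \right)} = -15 - 28 m + 2 R$ ($N{\left(R,m \right)} = \left(- 28 m + 2 R\right) - 15 = -15 - 28 m + 2 R$)
$X = \frac{1577222}{3802325}$ ($X = - \frac{1577222}{-3802325} = \left(-1577222\right) \left(- \frac{1}{3802325}\right) = \frac{1577222}{3802325} \approx 0.4148$)
$X - K{\left(N{\left(45,-12 \right)} \right)} = \frac{1577222}{3802325} - -901 = \frac{1577222}{3802325} + 901 = \frac{3427472047}{3802325}$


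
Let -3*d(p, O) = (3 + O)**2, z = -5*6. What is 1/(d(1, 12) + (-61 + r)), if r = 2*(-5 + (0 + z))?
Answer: -1/206 ≈ -0.0048544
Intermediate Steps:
z = -30
d(p, O) = -(3 + O)**2/3
r = -70 (r = 2*(-5 + (0 - 30)) = 2*(-5 - 30) = 2*(-35) = -70)
1/(d(1, 12) + (-61 + r)) = 1/(-(3 + 12)**2/3 + (-61 - 70)) = 1/(-1/3*15**2 - 131) = 1/(-1/3*225 - 131) = 1/(-75 - 131) = 1/(-206) = -1/206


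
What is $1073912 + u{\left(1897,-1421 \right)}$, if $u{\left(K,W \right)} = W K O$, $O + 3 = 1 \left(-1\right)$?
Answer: $11856460$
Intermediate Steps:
$O = -4$ ($O = -3 + 1 \left(-1\right) = -3 - 1 = -4$)
$u{\left(K,W \right)} = - 4 K W$ ($u{\left(K,W \right)} = W K \left(-4\right) = K W \left(-4\right) = - 4 K W$)
$1073912 + u{\left(1897,-1421 \right)} = 1073912 - 7588 \left(-1421\right) = 1073912 + 10782548 = 11856460$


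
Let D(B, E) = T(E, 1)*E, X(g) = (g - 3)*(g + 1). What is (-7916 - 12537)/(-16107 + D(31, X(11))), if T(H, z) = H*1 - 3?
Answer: 20453/7179 ≈ 2.8490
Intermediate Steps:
T(H, z) = -3 + H (T(H, z) = H - 3 = -3 + H)
X(g) = (1 + g)*(-3 + g) (X(g) = (-3 + g)*(1 + g) = (1 + g)*(-3 + g))
D(B, E) = E*(-3 + E) (D(B, E) = (-3 + E)*E = E*(-3 + E))
(-7916 - 12537)/(-16107 + D(31, X(11))) = (-7916 - 12537)/(-16107 + (-3 + 11² - 2*11)*(-3 + (-3 + 11² - 2*11))) = -20453/(-16107 + (-3 + 121 - 22)*(-3 + (-3 + 121 - 22))) = -20453/(-16107 + 96*(-3 + 96)) = -20453/(-16107 + 96*93) = -20453/(-16107 + 8928) = -20453/(-7179) = -20453*(-1/7179) = 20453/7179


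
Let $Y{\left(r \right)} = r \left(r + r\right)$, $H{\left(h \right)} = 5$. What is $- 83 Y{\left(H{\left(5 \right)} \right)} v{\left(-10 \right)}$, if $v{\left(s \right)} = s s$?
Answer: $-415000$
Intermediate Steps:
$v{\left(s \right)} = s^{2}$
$Y{\left(r \right)} = 2 r^{2}$ ($Y{\left(r \right)} = r 2 r = 2 r^{2}$)
$- 83 Y{\left(H{\left(5 \right)} \right)} v{\left(-10 \right)} = - 83 \cdot 2 \cdot 5^{2} \left(-10\right)^{2} = - 83 \cdot 2 \cdot 25 \cdot 100 = \left(-83\right) 50 \cdot 100 = \left(-4150\right) 100 = -415000$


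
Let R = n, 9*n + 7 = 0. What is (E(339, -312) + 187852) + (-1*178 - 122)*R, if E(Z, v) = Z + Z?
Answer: 566290/3 ≈ 1.8876e+5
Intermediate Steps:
n = -7/9 (n = -7/9 + (1/9)*0 = -7/9 + 0 = -7/9 ≈ -0.77778)
R = -7/9 ≈ -0.77778
E(Z, v) = 2*Z
(E(339, -312) + 187852) + (-1*178 - 122)*R = (2*339 + 187852) + (-1*178 - 122)*(-7/9) = (678 + 187852) + (-178 - 122)*(-7/9) = 188530 - 300*(-7/9) = 188530 + 700/3 = 566290/3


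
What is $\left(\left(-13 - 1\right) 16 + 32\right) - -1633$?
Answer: $1441$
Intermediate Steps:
$\left(\left(-13 - 1\right) 16 + 32\right) - -1633 = \left(\left(-13 - 1\right) 16 + 32\right) + 1633 = \left(\left(-14\right) 16 + 32\right) + 1633 = \left(-224 + 32\right) + 1633 = -192 + 1633 = 1441$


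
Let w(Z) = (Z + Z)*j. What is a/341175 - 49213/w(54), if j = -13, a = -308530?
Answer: 1090471277/31933980 ≈ 34.148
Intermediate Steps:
w(Z) = -26*Z (w(Z) = (Z + Z)*(-13) = (2*Z)*(-13) = -26*Z)
a/341175 - 49213/w(54) = -308530/341175 - 49213/((-26*54)) = -308530*1/341175 - 49213/(-1404) = -61706/68235 - 49213*(-1/1404) = -61706/68235 + 49213/1404 = 1090471277/31933980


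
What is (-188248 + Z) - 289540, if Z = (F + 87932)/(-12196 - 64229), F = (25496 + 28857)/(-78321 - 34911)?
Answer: -4134670537274671/8653755600 ≈ -4.7779e+5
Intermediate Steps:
F = -54353/113232 (F = 54353/(-113232) = 54353*(-1/113232) = -54353/113232 ≈ -0.48001)
Z = -9956661871/8653755600 (Z = (-54353/113232 + 87932)/(-12196 - 64229) = (9956661871/113232)/(-76425) = (9956661871/113232)*(-1/76425) = -9956661871/8653755600 ≈ -1.1506)
(-188248 + Z) - 289540 = (-188248 - 9956661871/8653755600) - 289540 = -1629062140850671/8653755600 - 289540 = -4134670537274671/8653755600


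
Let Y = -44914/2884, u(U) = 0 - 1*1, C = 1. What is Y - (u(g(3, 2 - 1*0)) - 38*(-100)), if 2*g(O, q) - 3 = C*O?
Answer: -5500615/1442 ≈ -3814.6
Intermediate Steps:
g(O, q) = 3/2 + O/2 (g(O, q) = 3/2 + (1*O)/2 = 3/2 + O/2)
u(U) = -1 (u(U) = 0 - 1 = -1)
Y = -22457/1442 (Y = -44914*1/2884 = -22457/1442 ≈ -15.574)
Y - (u(g(3, 2 - 1*0)) - 38*(-100)) = -22457/1442 - (-1 - 38*(-100)) = -22457/1442 - (-1 + 3800) = -22457/1442 - 1*3799 = -22457/1442 - 3799 = -5500615/1442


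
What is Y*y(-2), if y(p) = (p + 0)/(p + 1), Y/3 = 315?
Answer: 1890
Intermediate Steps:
Y = 945 (Y = 3*315 = 945)
y(p) = p/(1 + p)
Y*y(-2) = 945*(-2/(1 - 2)) = 945*(-2/(-1)) = 945*(-2*(-1)) = 945*2 = 1890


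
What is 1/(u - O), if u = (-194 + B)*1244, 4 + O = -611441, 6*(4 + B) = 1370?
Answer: 3/1947539 ≈ 1.5404e-6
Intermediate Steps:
B = 673/3 (B = -4 + (⅙)*1370 = -4 + 685/3 = 673/3 ≈ 224.33)
O = -611445 (O = -4 - 611441 = -611445)
u = 113204/3 (u = (-194 + 673/3)*1244 = (91/3)*1244 = 113204/3 ≈ 37735.)
1/(u - O) = 1/(113204/3 - 1*(-611445)) = 1/(113204/3 + 611445) = 1/(1947539/3) = 3/1947539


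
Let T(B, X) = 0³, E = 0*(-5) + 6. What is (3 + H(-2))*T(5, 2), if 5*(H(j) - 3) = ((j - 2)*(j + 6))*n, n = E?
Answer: 0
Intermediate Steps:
E = 6 (E = 0 + 6 = 6)
n = 6
T(B, X) = 0
H(j) = 3 + 6*(-2 + j)*(6 + j)/5 (H(j) = 3 + (((j - 2)*(j + 6))*6)/5 = 3 + (((-2 + j)*(6 + j))*6)/5 = 3 + (6*(-2 + j)*(6 + j))/5 = 3 + 6*(-2 + j)*(6 + j)/5)
(3 + H(-2))*T(5, 2) = (3 + (-57/5 + (6/5)*(-2)² + (24/5)*(-2)))*0 = (3 + (-57/5 + (6/5)*4 - 48/5))*0 = (3 + (-57/5 + 24/5 - 48/5))*0 = (3 - 81/5)*0 = -66/5*0 = 0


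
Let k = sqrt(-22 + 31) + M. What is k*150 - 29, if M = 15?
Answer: 2671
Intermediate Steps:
k = 18 (k = sqrt(-22 + 31) + 15 = sqrt(9) + 15 = 3 + 15 = 18)
k*150 - 29 = 18*150 - 29 = 2700 - 29 = 2671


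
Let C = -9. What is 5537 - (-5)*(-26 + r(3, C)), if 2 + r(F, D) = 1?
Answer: 5402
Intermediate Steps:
r(F, D) = -1 (r(F, D) = -2 + 1 = -1)
5537 - (-5)*(-26 + r(3, C)) = 5537 - (-5)*(-26 - 1) = 5537 - (-5)*(-27) = 5537 - 1*135 = 5537 - 135 = 5402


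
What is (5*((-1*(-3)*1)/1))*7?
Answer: 105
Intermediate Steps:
(5*((-1*(-3)*1)/1))*7 = (5*((3*1)*1))*7 = (5*(3*1))*7 = (5*3)*7 = 15*7 = 105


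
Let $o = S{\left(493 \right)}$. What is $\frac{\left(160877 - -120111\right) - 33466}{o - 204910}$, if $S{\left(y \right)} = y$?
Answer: $- \frac{247522}{204417} \approx -1.2109$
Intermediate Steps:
$o = 493$
$\frac{\left(160877 - -120111\right) - 33466}{o - 204910} = \frac{\left(160877 - -120111\right) - 33466}{493 - 204910} = \frac{\left(160877 + 120111\right) - 33466}{-204417} = \left(280988 - 33466\right) \left(- \frac{1}{204417}\right) = 247522 \left(- \frac{1}{204417}\right) = - \frac{247522}{204417}$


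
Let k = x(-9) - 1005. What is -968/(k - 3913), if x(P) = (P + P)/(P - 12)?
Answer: 1694/8605 ≈ 0.19686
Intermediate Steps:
x(P) = 2*P/(-12 + P) (x(P) = (2*P)/(-12 + P) = 2*P/(-12 + P))
k = -7029/7 (k = 2*(-9)/(-12 - 9) - 1005 = 2*(-9)/(-21) - 1005 = 2*(-9)*(-1/21) - 1005 = 6/7 - 1005 = -7029/7 ≈ -1004.1)
-968/(k - 3913) = -968/(-7029/7 - 3913) = -968/(-34420/7) = -968*(-7/34420) = 1694/8605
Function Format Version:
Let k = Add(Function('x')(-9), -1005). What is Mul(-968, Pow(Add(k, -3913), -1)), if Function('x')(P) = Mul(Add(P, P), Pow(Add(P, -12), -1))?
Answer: Rational(1694, 8605) ≈ 0.19686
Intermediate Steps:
Function('x')(P) = Mul(2, P, Pow(Add(-12, P), -1)) (Function('x')(P) = Mul(Mul(2, P), Pow(Add(-12, P), -1)) = Mul(2, P, Pow(Add(-12, P), -1)))
k = Rational(-7029, 7) (k = Add(Mul(2, -9, Pow(Add(-12, -9), -1)), -1005) = Add(Mul(2, -9, Pow(-21, -1)), -1005) = Add(Mul(2, -9, Rational(-1, 21)), -1005) = Add(Rational(6, 7), -1005) = Rational(-7029, 7) ≈ -1004.1)
Mul(-968, Pow(Add(k, -3913), -1)) = Mul(-968, Pow(Add(Rational(-7029, 7), -3913), -1)) = Mul(-968, Pow(Rational(-34420, 7), -1)) = Mul(-968, Rational(-7, 34420)) = Rational(1694, 8605)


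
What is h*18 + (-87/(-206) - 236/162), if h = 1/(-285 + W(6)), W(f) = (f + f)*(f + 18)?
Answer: 82855/16686 ≈ 4.9655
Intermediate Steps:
W(f) = 2*f*(18 + f) (W(f) = (2*f)*(18 + f) = 2*f*(18 + f))
h = 1/3 (h = 1/(-285 + 2*6*(18 + 6)) = 1/(-285 + 2*6*24) = 1/(-285 + 288) = 1/3 ≈ 0.33333)
h*18 + (-87/(-206) - 236/162) = (1/3)*18 + (-87/(-206) - 236/162) = 6 + (-87*(-1/206) - 236*1/162) = 6 + (87/206 - 118/81) = 6 - 17261/16686 = 82855/16686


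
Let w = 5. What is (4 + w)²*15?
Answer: 1215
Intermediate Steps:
(4 + w)²*15 = (4 + 5)²*15 = 9²*15 = 81*15 = 1215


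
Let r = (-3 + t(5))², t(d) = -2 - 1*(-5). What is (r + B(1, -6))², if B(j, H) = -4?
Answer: 16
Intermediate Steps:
t(d) = 3 (t(d) = -2 + 5 = 3)
r = 0 (r = (-3 + 3)² = 0² = 0)
(r + B(1, -6))² = (0 - 4)² = (-4)² = 16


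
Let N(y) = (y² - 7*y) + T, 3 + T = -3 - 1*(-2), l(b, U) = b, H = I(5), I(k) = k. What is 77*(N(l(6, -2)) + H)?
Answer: -385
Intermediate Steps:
H = 5
T = -4 (T = -3 + (-3 - 1*(-2)) = -3 + (-3 + 2) = -3 - 1 = -4)
N(y) = -4 + y² - 7*y (N(y) = (y² - 7*y) - 4 = -4 + y² - 7*y)
77*(N(l(6, -2)) + H) = 77*((-4 + 6² - 7*6) + 5) = 77*((-4 + 36 - 42) + 5) = 77*(-10 + 5) = 77*(-5) = -385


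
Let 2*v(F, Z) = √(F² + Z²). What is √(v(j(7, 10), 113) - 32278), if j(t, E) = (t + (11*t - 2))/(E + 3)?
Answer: √(-21819928 + 26*√2164685)/26 ≈ 179.5*I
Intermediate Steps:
j(t, E) = (-2 + 12*t)/(3 + E) (j(t, E) = (t + (-2 + 11*t))/(3 + E) = (-2 + 12*t)/(3 + E))
v(F, Z) = √(F² + Z²)/2
√(v(j(7, 10), 113) - 32278) = √(√((2*(-1 + 6*7)/(3 + 10))² + 113²)/2 - 32278) = √(√((2*(-1 + 42)/13)² + 12769)/2 - 32278) = √(√((2*(1/13)*41)² + 12769)/2 - 32278) = √(√((82/13)² + 12769)/2 - 32278) = √(√(6724/169 + 12769)/2 - 32278) = √(√(2164685/169)/2 - 32278) = √((√2164685/13)/2 - 32278) = √(√2164685/26 - 32278) = √(-32278 + √2164685/26)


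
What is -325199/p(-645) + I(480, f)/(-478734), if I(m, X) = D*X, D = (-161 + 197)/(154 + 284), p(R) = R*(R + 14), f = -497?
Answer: -1893950843288/2370581856015 ≈ -0.79894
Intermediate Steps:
p(R) = R*(14 + R)
D = 6/73 (D = 36/438 = 36*(1/438) = 6/73 ≈ 0.082192)
I(m, X) = 6*X/73
-325199/p(-645) + I(480, f)/(-478734) = -325199*(-1/(645*(14 - 645))) + ((6/73)*(-497))/(-478734) = -325199/((-645*(-631))) - 2982/73*(-1/478734) = -325199/406995 + 497/5824597 = -1893950843288/2370581856015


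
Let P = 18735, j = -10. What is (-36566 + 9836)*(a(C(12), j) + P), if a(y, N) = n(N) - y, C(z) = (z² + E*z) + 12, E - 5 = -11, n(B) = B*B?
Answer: -501214230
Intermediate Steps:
n(B) = B²
E = -6 (E = 5 - 11 = -6)
C(z) = 12 + z² - 6*z (C(z) = (z² - 6*z) + 12 = 12 + z² - 6*z)
a(y, N) = N² - y
(-36566 + 9836)*(a(C(12), j) + P) = (-36566 + 9836)*(((-10)² - (12 + 12² - 6*12)) + 18735) = -26730*((100 - (12 + 144 - 72)) + 18735) = -26730*((100 - 1*84) + 18735) = -26730*((100 - 84) + 18735) = -26730*(16 + 18735) = -26730*18751 = -501214230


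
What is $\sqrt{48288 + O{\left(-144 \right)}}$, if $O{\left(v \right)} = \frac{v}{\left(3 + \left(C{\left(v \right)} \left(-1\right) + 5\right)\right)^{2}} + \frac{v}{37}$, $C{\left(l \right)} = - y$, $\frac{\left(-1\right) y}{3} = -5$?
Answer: $\frac{8 \sqrt{546362535}}{851} \approx 219.74$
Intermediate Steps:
$y = 15$ ($y = \left(-3\right) \left(-5\right) = 15$)
$C{\left(l \right)} = -15$ ($C{\left(l \right)} = \left(-1\right) 15 = -15$)
$O{\left(v \right)} = \frac{566 v}{19573}$ ($O{\left(v \right)} = \frac{v}{\left(3 + \left(\left(-15\right) \left(-1\right) + 5\right)\right)^{2}} + \frac{v}{37} = \frac{v}{\left(3 + \left(15 + 5\right)\right)^{2}} + v \frac{1}{37} = \frac{v}{\left(3 + 20\right)^{2}} + \frac{v}{37} = \frac{v}{23^{2}} + \frac{v}{37} = \frac{v}{529} + \frac{v}{37} = \frac{566 v}{19573}$)
$\sqrt{48288 + O{\left(-144 \right)}} = \sqrt{48288 + \frac{566}{19573} \left(-144\right)} = \sqrt{48288 - \frac{81504}{19573}} = \sqrt{\frac{945059520}{19573}} = \frac{8 \sqrt{546362535}}{851}$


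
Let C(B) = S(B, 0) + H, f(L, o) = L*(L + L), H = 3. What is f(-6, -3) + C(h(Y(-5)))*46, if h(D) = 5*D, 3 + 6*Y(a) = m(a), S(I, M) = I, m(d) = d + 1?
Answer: -175/3 ≈ -58.333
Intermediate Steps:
f(L, o) = 2*L**2 (f(L, o) = L*(2*L) = 2*L**2)
m(d) = 1 + d
Y(a) = -1/3 + a/6 (Y(a) = -1/2 + (1 + a)/6 = -1/2 + (1/6 + a/6) = -1/3 + a/6)
C(B) = 3 + B (C(B) = B + 3 = 3 + B)
f(-6, -3) + C(h(Y(-5)))*46 = 2*(-6)**2 + (3 + 5*(-1/3 + (1/6)*(-5)))*46 = 2*36 + (3 + 5*(-1/3 - 5/6))*46 = 72 + (3 + 5*(-7/6))*46 = 72 + (3 - 35/6)*46 = 72 - 17/6*46 = 72 - 391/3 = -175/3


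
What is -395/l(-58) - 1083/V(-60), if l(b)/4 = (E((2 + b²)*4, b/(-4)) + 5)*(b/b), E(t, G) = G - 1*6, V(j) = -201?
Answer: -6971/3618 ≈ -1.9268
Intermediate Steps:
E(t, G) = -6 + G (E(t, G) = G - 6 = -6 + G)
l(b) = -4 - b (l(b) = 4*(((-6 + b/(-4)) + 5)*(b/b)) = 4*(((-6 + b*(-¼)) + 5)*1) = 4*(((-6 - b/4) + 5)*1) = 4*((-1 - b/4)*1) = 4*(-1 - b/4) = -4 - b)
-395/l(-58) - 1083/V(-60) = -395/(-4 - 1*(-58)) - 1083/(-201) = -395/(-4 + 58) - 1083*(-1/201) = -395/54 + 361/67 = -6971/3618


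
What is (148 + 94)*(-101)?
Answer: -24442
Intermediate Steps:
(148 + 94)*(-101) = 242*(-101) = -24442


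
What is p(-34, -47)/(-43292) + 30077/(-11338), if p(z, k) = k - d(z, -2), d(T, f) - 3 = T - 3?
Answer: -650973045/245422348 ≈ -2.6525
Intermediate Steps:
d(T, f) = T (d(T, f) = 3 + (T - 3) = 3 + (-3 + T) = T)
p(z, k) = k - z
p(-34, -47)/(-43292) + 30077/(-11338) = (-47 - 1*(-34))/(-43292) + 30077/(-11338) = (-47 + 34)*(-1/43292) + 30077*(-1/11338) = -13*(-1/43292) - 30077/11338 = 13/43292 - 30077/11338 = -650973045/245422348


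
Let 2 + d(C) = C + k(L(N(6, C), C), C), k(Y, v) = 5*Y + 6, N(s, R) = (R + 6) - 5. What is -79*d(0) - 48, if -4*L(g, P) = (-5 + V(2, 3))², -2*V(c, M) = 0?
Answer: 8419/4 ≈ 2104.8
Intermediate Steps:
N(s, R) = 1 + R (N(s, R) = (6 + R) - 5 = 1 + R)
V(c, M) = 0 (V(c, M) = -½*0 = 0)
L(g, P) = -25/4 (L(g, P) = -(-5 + 0)²/4 = -¼*(-5)² = -¼*25 = -25/4)
k(Y, v) = 6 + 5*Y
d(C) = -109/4 + C (d(C) = -2 + (C + (6 + 5*(-25/4))) = -2 + (C + (6 - 125/4)) = -2 + (C - 101/4) = -2 + (-101/4 + C) = -109/4 + C)
-79*d(0) - 48 = -79*(-109/4 + 0) - 48 = -79*(-109/4) - 48 = 8611/4 - 48 = 8419/4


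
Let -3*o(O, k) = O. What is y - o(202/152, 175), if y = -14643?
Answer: -3338503/228 ≈ -14643.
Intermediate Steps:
o(O, k) = -O/3
y - o(202/152, 175) = -14643 - (-1)*202/152/3 = -14643 - (-1)*202*(1/152)/3 = -14643 - (-1)*101/(3*76) = -14643 - 1*(-101/228) = -14643 + 101/228 = -3338503/228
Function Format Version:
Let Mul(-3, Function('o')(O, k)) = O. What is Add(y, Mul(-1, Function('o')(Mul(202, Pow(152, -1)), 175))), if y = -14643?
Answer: Rational(-3338503, 228) ≈ -14643.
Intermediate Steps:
Function('o')(O, k) = Mul(Rational(-1, 3), O)
Add(y, Mul(-1, Function('o')(Mul(202, Pow(152, -1)), 175))) = Add(-14643, Mul(-1, Mul(Rational(-1, 3), Mul(202, Pow(152, -1))))) = Add(-14643, Mul(-1, Mul(Rational(-1, 3), Mul(202, Rational(1, 152))))) = Add(-14643, Mul(-1, Mul(Rational(-1, 3), Rational(101, 76)))) = Add(-14643, Mul(-1, Rational(-101, 228))) = Add(-14643, Rational(101, 228)) = Rational(-3338503, 228)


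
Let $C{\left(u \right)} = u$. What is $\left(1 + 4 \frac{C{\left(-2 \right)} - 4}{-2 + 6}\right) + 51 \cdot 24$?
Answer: $1219$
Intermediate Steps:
$\left(1 + 4 \frac{C{\left(-2 \right)} - 4}{-2 + 6}\right) + 51 \cdot 24 = \left(1 + 4 \frac{-2 - 4}{-2 + 6}\right) + 51 \cdot 24 = \left(1 + 4 \left(- \frac{6}{4}\right)\right) + 1224 = \left(1 + 4 \left(\left(-6\right) \frac{1}{4}\right)\right) + 1224 = \left(1 + 4 \left(- \frac{3}{2}\right)\right) + 1224 = \left(1 - 6\right) + 1224 = -5 + 1224 = 1219$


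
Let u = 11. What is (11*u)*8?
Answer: 968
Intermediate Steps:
(11*u)*8 = (11*11)*8 = 121*8 = 968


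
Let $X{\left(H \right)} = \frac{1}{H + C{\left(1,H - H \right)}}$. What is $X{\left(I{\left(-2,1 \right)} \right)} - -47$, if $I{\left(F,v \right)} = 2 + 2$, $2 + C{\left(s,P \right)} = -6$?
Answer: $\frac{187}{4} \approx 46.75$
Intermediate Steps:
$C{\left(s,P \right)} = -8$ ($C{\left(s,P \right)} = -2 - 6 = -8$)
$I{\left(F,v \right)} = 4$
$X{\left(H \right)} = \frac{1}{-8 + H}$ ($X{\left(H \right)} = \frac{1}{H - 8} = \frac{1}{-8 + H}$)
$X{\left(I{\left(-2,1 \right)} \right)} - -47 = \frac{1}{-8 + 4} - -47 = \frac{1}{-4} + 47 = - \frac{1}{4} + 47 = \frac{187}{4}$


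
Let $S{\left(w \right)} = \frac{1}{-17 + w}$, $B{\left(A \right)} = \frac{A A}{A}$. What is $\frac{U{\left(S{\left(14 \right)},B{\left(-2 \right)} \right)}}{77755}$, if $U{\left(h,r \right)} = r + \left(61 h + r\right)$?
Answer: $- \frac{73}{233265} \approx -0.00031295$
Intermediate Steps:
$B{\left(A \right)} = A$ ($B{\left(A \right)} = \frac{A^{2}}{A} = A$)
$U{\left(h,r \right)} = 2 r + 61 h$ ($U{\left(h,r \right)} = r + \left(r + 61 h\right) = 2 r + 61 h$)
$\frac{U{\left(S{\left(14 \right)},B{\left(-2 \right)} \right)}}{77755} = \frac{2 \left(-2\right) + \frac{61}{-17 + 14}}{77755} = \left(-4 + \frac{61}{-3}\right) \frac{1}{77755} = \left(-4 + 61 \left(- \frac{1}{3}\right)\right) \frac{1}{77755} = \left(-4 - \frac{61}{3}\right) \frac{1}{77755} = \left(- \frac{73}{3}\right) \frac{1}{77755} = - \frac{73}{233265}$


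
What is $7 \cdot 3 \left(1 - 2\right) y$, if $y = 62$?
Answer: $-1302$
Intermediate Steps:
$7 \cdot 3 \left(1 - 2\right) y = 7 \cdot 3 \left(1 - 2\right) 62 = 21 \left(-1\right) 62 = \left(-21\right) 62 = -1302$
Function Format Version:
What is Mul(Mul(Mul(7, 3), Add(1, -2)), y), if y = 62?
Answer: -1302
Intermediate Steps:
Mul(Mul(Mul(7, 3), Add(1, -2)), y) = Mul(Mul(Mul(7, 3), Add(1, -2)), 62) = Mul(Mul(21, -1), 62) = Mul(-21, 62) = -1302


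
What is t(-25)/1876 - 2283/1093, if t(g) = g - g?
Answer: -2283/1093 ≈ -2.0887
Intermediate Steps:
t(g) = 0
t(-25)/1876 - 2283/1093 = 0/1876 - 2283/1093 = 0*(1/1876) - 2283*1/1093 = 0 - 2283/1093 = -2283/1093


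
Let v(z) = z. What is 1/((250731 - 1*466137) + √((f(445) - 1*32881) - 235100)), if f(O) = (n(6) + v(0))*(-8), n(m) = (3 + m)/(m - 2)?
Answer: -71802/15466670945 - I*√267999/46400012835 ≈ -4.6424e-6 - 1.1157e-8*I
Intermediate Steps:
n(m) = (3 + m)/(-2 + m)
f(O) = -18 (f(O) = ((3 + 6)/(-2 + 6) + 0)*(-8) = (9/4 + 0)*(-8) = (9/4)*(-8) = -18)
1/((250731 - 1*466137) + √((f(445) - 1*32881) - 235100)) = 1/((250731 - 1*466137) + √((-18 - 1*32881) - 235100)) = 1/((250731 - 466137) + √((-18 - 32881) - 235100)) = 1/(-215406 + √(-32899 - 235100)) = 1/(-215406 + √(-267999)) = 1/(-215406 + I*√267999)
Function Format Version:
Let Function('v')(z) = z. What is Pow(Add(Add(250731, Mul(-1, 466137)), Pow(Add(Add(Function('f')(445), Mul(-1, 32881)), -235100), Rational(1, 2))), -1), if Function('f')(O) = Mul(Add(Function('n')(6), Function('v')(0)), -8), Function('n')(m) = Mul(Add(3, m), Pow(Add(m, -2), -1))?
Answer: Add(Rational(-71802, 15466670945), Mul(Rational(-1, 46400012835), I, Pow(267999, Rational(1, 2)))) ≈ Add(-4.6424e-6, Mul(-1.1157e-8, I))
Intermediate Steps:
Function('n')(m) = Mul(Pow(Add(-2, m), -1), Add(3, m)) (Function('n')(m) = Mul(Add(3, m), Pow(Add(-2, m), -1)) = Mul(Pow(Add(-2, m), -1), Add(3, m)))
Function('f')(O) = -18 (Function('f')(O) = Mul(Add(Mul(Pow(Add(-2, 6), -1), Add(3, 6)), 0), -8) = Mul(Add(Mul(Pow(4, -1), 9), 0), -8) = Mul(Add(Mul(Rational(1, 4), 9), 0), -8) = Mul(Add(Rational(9, 4), 0), -8) = Mul(Rational(9, 4), -8) = -18)
Pow(Add(Add(250731, Mul(-1, 466137)), Pow(Add(Add(Function('f')(445), Mul(-1, 32881)), -235100), Rational(1, 2))), -1) = Pow(Add(Add(250731, Mul(-1, 466137)), Pow(Add(Add(-18, Mul(-1, 32881)), -235100), Rational(1, 2))), -1) = Pow(Add(Add(250731, -466137), Pow(Add(Add(-18, -32881), -235100), Rational(1, 2))), -1) = Pow(Add(-215406, Pow(Add(-32899, -235100), Rational(1, 2))), -1) = Pow(Add(-215406, Pow(-267999, Rational(1, 2))), -1) = Pow(Add(-215406, Mul(I, Pow(267999, Rational(1, 2)))), -1)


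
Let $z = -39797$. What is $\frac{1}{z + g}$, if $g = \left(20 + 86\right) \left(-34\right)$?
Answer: $- \frac{1}{43401} \approx -2.3041 \cdot 10^{-5}$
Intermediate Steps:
$g = -3604$ ($g = 106 \left(-34\right) = -3604$)
$\frac{1}{z + g} = \frac{1}{-39797 - 3604} = \frac{1}{-43401} = - \frac{1}{43401}$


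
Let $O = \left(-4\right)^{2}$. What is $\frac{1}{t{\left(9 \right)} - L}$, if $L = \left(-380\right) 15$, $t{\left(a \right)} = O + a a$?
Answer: $\frac{1}{5797} \approx 0.0001725$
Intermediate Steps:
$O = 16$
$t{\left(a \right)} = 16 + a^{2}$ ($t{\left(a \right)} = 16 + a a = 16 + a^{2}$)
$L = -5700$
$\frac{1}{t{\left(9 \right)} - L} = \frac{1}{\left(16 + 9^{2}\right) - -5700} = \frac{1}{\left(16 + 81\right) + 5700} = \frac{1}{97 + 5700} = \frac{1}{5797}$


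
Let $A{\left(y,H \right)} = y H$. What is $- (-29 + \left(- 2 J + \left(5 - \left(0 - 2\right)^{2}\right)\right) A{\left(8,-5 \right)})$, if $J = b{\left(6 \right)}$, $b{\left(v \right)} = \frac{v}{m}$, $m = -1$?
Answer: $549$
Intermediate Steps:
$A{\left(y,H \right)} = H y$
$b{\left(v \right)} = - v$ ($b{\left(v \right)} = \frac{v}{-1} = v \left(-1\right) = - v$)
$J = -6$ ($J = \left(-1\right) 6 = -6$)
$- (-29 + \left(- 2 J + \left(5 - \left(0 - 2\right)^{2}\right)\right) A{\left(8,-5 \right)}) = - (-29 + \left(\left(-2\right) \left(-6\right) + \left(5 - \left(0 - 2\right)^{2}\right)\right) \left(\left(-5\right) 8\right)) = - (-29 + \left(12 + \left(5 - \left(-2\right)^{2}\right)\right) \left(-40\right)) = - (-29 + \left(12 + \left(5 - 4\right)\right) \left(-40\right)) = - (-29 + \left(12 + 1\right) \left(-40\right)) = - (-29 + 13 \left(-40\right)) = - (-29 - 520) = \left(-1\right) \left(-549\right) = 549$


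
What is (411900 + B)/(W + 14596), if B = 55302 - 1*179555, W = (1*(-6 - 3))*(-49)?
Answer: 287647/15037 ≈ 19.129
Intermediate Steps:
W = 441 (W = (1*(-9))*(-49) = -9*(-49) = 441)
B = -124253 (B = 55302 - 179555 = -124253)
(411900 + B)/(W + 14596) = (411900 - 124253)/(441 + 14596) = 287647/15037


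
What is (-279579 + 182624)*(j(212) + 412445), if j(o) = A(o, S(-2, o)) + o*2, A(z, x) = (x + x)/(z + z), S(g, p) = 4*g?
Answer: -2121574642525/53 ≈ -4.0030e+10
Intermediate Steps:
A(z, x) = x/z (A(z, x) = (2*x)/((2*z)) = (2*x)*(1/(2*z)) = x/z)
j(o) = -8/o + 2*o (j(o) = (4*(-2))/o + o*2 = -8/o + 2*o)
(-279579 + 182624)*(j(212) + 412445) = (-279579 + 182624)*((-8/212 + 2*212) + 412445) = -96955*((-8*1/212 + 424) + 412445) = -96955*((-2/53 + 424) + 412445) = -96955*(22470/53 + 412445) = -96955*21882055/53 = -2121574642525/53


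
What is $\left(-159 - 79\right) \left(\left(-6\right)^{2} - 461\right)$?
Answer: $101150$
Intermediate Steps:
$\left(-159 - 79\right) \left(\left(-6\right)^{2} - 461\right) = \left(-159 - 79\right) \left(36 - 461\right) = \left(-238\right) \left(-425\right) = 101150$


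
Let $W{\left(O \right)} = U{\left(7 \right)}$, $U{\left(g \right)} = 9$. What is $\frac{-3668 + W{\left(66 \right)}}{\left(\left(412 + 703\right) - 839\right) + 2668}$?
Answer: $- \frac{3659}{2944} \approx -1.2429$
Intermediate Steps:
$W{\left(O \right)} = 9$
$\frac{-3668 + W{\left(66 \right)}}{\left(\left(412 + 703\right) - 839\right) + 2668} = \frac{-3668 + 9}{\left(\left(412 + 703\right) - 839\right) + 2668} = - \frac{3659}{\left(1115 - 839\right) + 2668} = - \frac{3659}{276 + 2668} = - \frac{3659}{2944}$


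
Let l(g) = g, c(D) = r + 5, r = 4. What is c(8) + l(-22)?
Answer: -13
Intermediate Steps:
c(D) = 9 (c(D) = 4 + 5 = 9)
c(8) + l(-22) = 9 - 22 = -13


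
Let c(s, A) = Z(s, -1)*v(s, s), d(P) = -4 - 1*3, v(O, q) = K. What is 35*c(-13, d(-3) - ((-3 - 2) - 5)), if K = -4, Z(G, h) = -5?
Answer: 700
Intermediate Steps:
v(O, q) = -4
d(P) = -7 (d(P) = -4 - 3 = -7)
c(s, A) = 20 (c(s, A) = -5*(-4) = 20)
35*c(-13, d(-3) - ((-3 - 2) - 5)) = 35*20 = 700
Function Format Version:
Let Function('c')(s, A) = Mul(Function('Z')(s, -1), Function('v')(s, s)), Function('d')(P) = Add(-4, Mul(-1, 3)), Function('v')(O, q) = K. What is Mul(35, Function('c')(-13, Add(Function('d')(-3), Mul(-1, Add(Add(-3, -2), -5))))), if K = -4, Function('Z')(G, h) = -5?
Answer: 700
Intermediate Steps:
Function('v')(O, q) = -4
Function('d')(P) = -7 (Function('d')(P) = Add(-4, -3) = -7)
Function('c')(s, A) = 20 (Function('c')(s, A) = Mul(-5, -4) = 20)
Mul(35, Function('c')(-13, Add(Function('d')(-3), Mul(-1, Add(Add(-3, -2), -5))))) = Mul(35, 20) = 700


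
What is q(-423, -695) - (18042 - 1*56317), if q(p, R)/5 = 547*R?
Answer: -1862550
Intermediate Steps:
q(p, R) = 2735*R (q(p, R) = 5*(547*R) = 2735*R)
q(-423, -695) - (18042 - 1*56317) = 2735*(-695) - (18042 - 1*56317) = -1900825 - (18042 - 56317) = -1900825 - 1*(-38275) = -1900825 + 38275 = -1862550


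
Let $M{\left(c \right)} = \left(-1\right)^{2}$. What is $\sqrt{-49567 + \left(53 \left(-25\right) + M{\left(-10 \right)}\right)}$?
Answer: $i \sqrt{50891} \approx 225.59 i$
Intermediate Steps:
$M{\left(c \right)} = 1$
$\sqrt{-49567 + \left(53 \left(-25\right) + M{\left(-10 \right)}\right)} = \sqrt{-49567 + \left(53 \left(-25\right) + 1\right)} = \sqrt{-49567 + \left(-1325 + 1\right)} = \sqrt{-49567 - 1324} = \sqrt{-50891} = i \sqrt{50891}$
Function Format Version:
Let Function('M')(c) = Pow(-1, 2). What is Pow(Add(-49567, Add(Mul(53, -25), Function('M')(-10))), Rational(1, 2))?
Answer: Mul(I, Pow(50891, Rational(1, 2))) ≈ Mul(225.59, I)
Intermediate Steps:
Function('M')(c) = 1
Pow(Add(-49567, Add(Mul(53, -25), Function('M')(-10))), Rational(1, 2)) = Pow(Add(-49567, Add(Mul(53, -25), 1)), Rational(1, 2)) = Pow(Add(-49567, Add(-1325, 1)), Rational(1, 2)) = Pow(Add(-49567, -1324), Rational(1, 2)) = Pow(-50891, Rational(1, 2)) = Mul(I, Pow(50891, Rational(1, 2)))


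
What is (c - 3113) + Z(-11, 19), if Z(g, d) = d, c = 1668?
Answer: -1426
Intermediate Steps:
(c - 3113) + Z(-11, 19) = (1668 - 3113) + 19 = -1445 + 19 = -1426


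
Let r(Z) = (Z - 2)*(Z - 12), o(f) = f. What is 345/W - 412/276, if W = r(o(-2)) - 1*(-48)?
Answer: 13093/7176 ≈ 1.8246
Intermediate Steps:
r(Z) = (-12 + Z)*(-2 + Z) (r(Z) = (-2 + Z)*(-12 + Z) = (-12 + Z)*(-2 + Z))
W = 104 (W = (24 + (-2)² - 14*(-2)) - 1*(-48) = (24 + 4 + 28) + 48 = 56 + 48 = 104)
345/W - 412/276 = 345/104 - 412/276 = 345*(1/104) - 412*1/276 = 345/104 - 103/69 = 13093/7176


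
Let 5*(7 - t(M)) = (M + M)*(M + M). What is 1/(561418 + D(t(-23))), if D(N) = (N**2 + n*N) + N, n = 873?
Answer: 25/9272041 ≈ 2.6963e-6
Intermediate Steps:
t(M) = 7 - 4*M**2/5 (t(M) = 7 - (M + M)*(M + M)/5 = 7 - 2*M*2*M/5 = 7 - 4*M**2/5)
D(N) = N**2 + 874*N (D(N) = (N**2 + 873*N) + N = N**2 + 874*N)
1/(561418 + D(t(-23))) = 1/(561418 + (7 - 4/5*(-23)**2)*(874 + (7 - 4/5*(-23)**2))) = 1/(561418 + (7 - 4/5*529)*(874 + (7 - 4/5*529))) = 1/(561418 + (7 - 2116/5)*(874 + (7 - 2116/5))) = 1/(561418 - 2081*(874 - 2081/5)/5) = 1/(561418 - 2081/5*2289/5) = 1/(561418 - 4763409/25) = 1/(9272041/25) = 25/9272041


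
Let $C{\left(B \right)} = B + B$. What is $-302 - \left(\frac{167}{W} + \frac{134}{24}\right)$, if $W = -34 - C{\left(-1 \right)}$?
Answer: $- \frac{29027}{96} \approx -302.36$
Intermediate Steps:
$C{\left(B \right)} = 2 B$
$W = -32$ ($W = -34 - 2 \left(-1\right) = -34 - -2 = -34 + 2 = -32$)
$-302 - \left(\frac{167}{W} + \frac{134}{24}\right) = -302 - \left(\frac{167}{-32} + \frac{134}{24}\right) = -302 - \left(167 \left(- \frac{1}{32}\right) + 134 \cdot \frac{1}{24}\right) = -302 - \left(- \frac{167}{32} + \frac{67}{12}\right) = -302 - \frac{35}{96} = - \frac{29027}{96}$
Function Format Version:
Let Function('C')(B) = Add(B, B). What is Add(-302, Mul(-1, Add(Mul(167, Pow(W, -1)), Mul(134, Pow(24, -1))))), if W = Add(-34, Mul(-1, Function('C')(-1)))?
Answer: Rational(-29027, 96) ≈ -302.36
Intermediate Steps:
Function('C')(B) = Mul(2, B)
W = -32 (W = Add(-34, Mul(-1, Mul(2, -1))) = Add(-34, Mul(-1, -2)) = Add(-34, 2) = -32)
Add(-302, Mul(-1, Add(Mul(167, Pow(W, -1)), Mul(134, Pow(24, -1))))) = Add(-302, Mul(-1, Add(Mul(167, Pow(-32, -1)), Mul(134, Pow(24, -1))))) = Add(-302, Mul(-1, Add(Mul(167, Rational(-1, 32)), Mul(134, Rational(1, 24))))) = Add(-302, Mul(-1, Add(Rational(-167, 32), Rational(67, 12)))) = Add(-302, Mul(-1, Rational(35, 96))) = Add(-302, Rational(-35, 96)) = Rational(-29027, 96)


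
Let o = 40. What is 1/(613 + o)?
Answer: 1/653 ≈ 0.0015314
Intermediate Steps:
1/(613 + o) = 1/(613 + 40) = 1/653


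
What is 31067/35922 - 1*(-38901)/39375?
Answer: 97061661/52386250 ≈ 1.8528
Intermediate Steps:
31067/35922 - 1*(-38901)/39375 = 31067*(1/35922) + 38901*(1/39375) = 31067/35922 + 12967/13125 = 97061661/52386250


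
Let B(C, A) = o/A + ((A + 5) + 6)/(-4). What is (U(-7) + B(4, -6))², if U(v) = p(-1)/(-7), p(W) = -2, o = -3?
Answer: 169/784 ≈ 0.21556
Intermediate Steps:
U(v) = 2/7 (U(v) = -2/(-7) = -2*(-⅐) = 2/7)
B(C, A) = -11/4 - 3/A - A/4 (B(C, A) = -3/A + ((A + 5) + 6)/(-4) = -3/A + ((5 + A) + 6)*(-¼) = -3/A + (11 + A)*(-¼) = -3/A + (-11/4 - A/4) = -11/4 - 3/A - A/4)
(U(-7) + B(4, -6))² = (2/7 + (¼)*(-12 - 1*(-6)*(11 - 6))/(-6))² = (2/7 + (¼)*(-⅙)*(-12 - 1*(-6)*5))² = (2/7 + (¼)*(-⅙)*(-12 + 30))² = (2/7 + (¼)*(-⅙)*18)² = (2/7 - ¾)² = (-13/28)² = 169/784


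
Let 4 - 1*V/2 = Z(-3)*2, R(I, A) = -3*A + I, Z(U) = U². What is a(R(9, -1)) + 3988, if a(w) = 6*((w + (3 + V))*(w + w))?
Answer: 2116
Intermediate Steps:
R(I, A) = I - 3*A
V = -28 (V = 8 - 2*(-3)²*2 = 8 - 18*2 = 8 - 2*18 = 8 - 36 = -28)
a(w) = 12*w*(-25 + w) (a(w) = 6*((w + (3 - 28))*(w + w)) = 6*((w - 25)*(2*w)) = 6*((-25 + w)*(2*w)) = 6*(2*w*(-25 + w)) = 12*w*(-25 + w))
a(R(9, -1)) + 3988 = 12*(9 - 3*(-1))*(-25 + (9 - 3*(-1))) + 3988 = 12*(9 + 3)*(-25 + (9 + 3)) + 3988 = 12*12*(-25 + 12) + 3988 = 12*12*(-13) + 3988 = -1872 + 3988 = 2116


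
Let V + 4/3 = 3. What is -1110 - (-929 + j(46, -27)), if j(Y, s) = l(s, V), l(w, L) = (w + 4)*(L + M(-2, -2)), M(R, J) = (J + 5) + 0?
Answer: -221/3 ≈ -73.667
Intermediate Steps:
V = 5/3 (V = -4/3 + 3 = 5/3 ≈ 1.6667)
M(R, J) = 5 + J (M(R, J) = (5 + J) + 0 = 5 + J)
l(w, L) = (3 + L)*(4 + w) (l(w, L) = (w + 4)*(L + (5 - 2)) = (4 + w)*(L + 3) = (4 + w)*(3 + L) = (3 + L)*(4 + w))
j(Y, s) = 56/3 + 14*s/3 (j(Y, s) = 12 + 3*s + 4*(5/3) + 5*s/3 = 12 + 3*s + 20/3 + 5*s/3 = 56/3 + 14*s/3)
-1110 - (-929 + j(46, -27)) = -1110 - (-929 + (56/3 + (14/3)*(-27))) = -1110 - (-929 + (56/3 - 126)) = -1110 - (-929 - 322/3) = -1110 - 1*(-3109/3) = -1110 + 3109/3 = -221/3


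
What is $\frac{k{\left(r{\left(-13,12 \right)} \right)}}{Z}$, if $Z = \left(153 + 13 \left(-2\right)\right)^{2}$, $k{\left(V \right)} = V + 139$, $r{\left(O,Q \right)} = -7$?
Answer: $\frac{132}{16129} \approx 0.008184$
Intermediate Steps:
$k{\left(V \right)} = 139 + V$
$Z = 16129$ ($Z = \left(153 - 26\right)^{2} = 127^{2} = 16129$)
$\frac{k{\left(r{\left(-13,12 \right)} \right)}}{Z} = \frac{139 - 7}{16129} = 132 \cdot \frac{1}{16129} = \frac{132}{16129}$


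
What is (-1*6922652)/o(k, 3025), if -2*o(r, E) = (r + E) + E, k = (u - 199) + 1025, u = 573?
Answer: 13845304/7449 ≈ 1858.7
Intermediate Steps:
k = 1399 (k = (573 - 199) + 1025 = 374 + 1025 = 1399)
o(r, E) = -E - r/2 (o(r, E) = -((r + E) + E)/2 = -((E + r) + E)/2 = -(r + 2*E)/2 = -E - r/2)
(-1*6922652)/o(k, 3025) = (-1*6922652)/(-1*3025 - 1/2*1399) = -6922652/(-3025 - 1399/2) = -6922652/(-7449/2) = -6922652*(-2/7449) = 13845304/7449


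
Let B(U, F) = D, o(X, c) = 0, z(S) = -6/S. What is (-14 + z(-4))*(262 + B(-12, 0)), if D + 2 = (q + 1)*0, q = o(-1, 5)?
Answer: -3250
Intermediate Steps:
q = 0
D = -2 (D = -2 + (0 + 1)*0 = -2 + 1*0 = -2 + 0 = -2)
B(U, F) = -2
(-14 + z(-4))*(262 + B(-12, 0)) = (-14 - 6/(-4))*(262 - 2) = (-14 - 6*(-¼))*260 = (-14 + 3/2)*260 = -25/2*260 = -3250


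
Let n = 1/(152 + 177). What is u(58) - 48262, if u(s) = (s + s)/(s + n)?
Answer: -920945582/19083 ≈ -48260.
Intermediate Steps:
n = 1/329 ≈ 0.0030395
u(s) = 2*s/(1/329 + s) (u(s) = (s + s)/(s + 1/329) = (2*s)/(1/329 + s) = 2*s/(1/329 + s))
u(58) - 48262 = 658*58/(1 + 329*58) - 48262 = 658*58/(1 + 19082) - 48262 = 658*58/19083 - 48262 = 658*58*(1/19083) - 48262 = 38164/19083 - 48262 = -920945582/19083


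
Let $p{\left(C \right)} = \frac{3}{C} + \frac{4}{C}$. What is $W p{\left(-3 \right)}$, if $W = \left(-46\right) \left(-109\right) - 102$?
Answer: $- \frac{34384}{3} \approx -11461.0$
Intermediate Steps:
$W = 4912$ ($W = 5014 - 102 = 4912$)
$p{\left(C \right)} = \frac{7}{C}$
$W p{\left(-3 \right)} = 4912 \frac{7}{-3} = 4912 \cdot 7 \left(- \frac{1}{3}\right) = 4912 \left(- \frac{7}{3}\right) = - \frac{34384}{3}$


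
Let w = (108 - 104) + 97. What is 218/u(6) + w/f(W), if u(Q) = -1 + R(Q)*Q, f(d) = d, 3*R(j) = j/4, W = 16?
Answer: 1845/16 ≈ 115.31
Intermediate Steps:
R(j) = j/12 (R(j) = (j/4)/3 = j/12)
u(Q) = -1 + Q²/12 (u(Q) = -1 + (Q/12)*Q = -1 + Q²/12)
w = 101 (w = 4 + 97 = 101)
218/u(6) + w/f(W) = 218/(-1 + (1/12)*6²) + 101/16 = 218/(-1 + (1/12)*36) + 101*(1/16) = 218/(-1 + 3) + 101/16 = 218/2 + 101/16 = 218*(½) + 101/16 = 109 + 101/16 = 1845/16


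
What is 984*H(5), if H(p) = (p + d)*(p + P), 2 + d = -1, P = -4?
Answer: 1968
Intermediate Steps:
d = -3 (d = -2 - 1 = -3)
H(p) = (-4 + p)*(-3 + p) (H(p) = (p - 3)*(p - 4) = (-3 + p)*(-4 + p) = (-4 + p)*(-3 + p))
984*H(5) = 984*(12 + 5**2 - 7*5) = 984*(12 + 25 - 35) = 984*2 = 1968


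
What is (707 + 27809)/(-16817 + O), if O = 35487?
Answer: 14258/9335 ≈ 1.5274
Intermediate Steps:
(707 + 27809)/(-16817 + O) = (707 + 27809)/(-16817 + 35487) = 28516/18670 = 28516*(1/18670) = 14258/9335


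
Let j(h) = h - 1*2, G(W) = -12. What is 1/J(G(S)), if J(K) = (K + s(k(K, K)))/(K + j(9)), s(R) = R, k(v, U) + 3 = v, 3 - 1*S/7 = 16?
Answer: 5/27 ≈ 0.18519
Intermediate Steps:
S = -91 (S = 21 - 7*16 = 21 - 112 = -91)
k(v, U) = -3 + v
j(h) = -2 + h (j(h) = h - 2 = -2 + h)
J(K) = (-3 + 2*K)/(7 + K) (J(K) = (K + (-3 + K))/(K + (-2 + 9)) = (-3 + 2*K)/(K + 7) = (-3 + 2*K)/(7 + K))
1/J(G(S)) = 1/((-3 + 2*(-12))/(7 - 12)) = 1/((-3 - 24)/(-5)) = 1/(-⅕*(-27)) = 1/(27/5) = 5/27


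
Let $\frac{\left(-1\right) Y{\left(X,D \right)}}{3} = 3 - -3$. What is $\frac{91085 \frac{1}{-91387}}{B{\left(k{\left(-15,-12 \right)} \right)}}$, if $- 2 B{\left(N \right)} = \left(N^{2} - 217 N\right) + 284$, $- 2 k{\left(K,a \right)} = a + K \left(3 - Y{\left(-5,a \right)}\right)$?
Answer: $- \frac{728680}{3093724111} \approx -0.00023553$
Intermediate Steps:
$Y{\left(X,D \right)} = -18$ ($Y{\left(X,D \right)} = - 3 \left(3 - -3\right) = - 3 \left(3 + 3\right) = \left(-3\right) 6 = -18$)
$k{\left(K,a \right)} = - \frac{21 K}{2} - \frac{a}{2}$ ($k{\left(K,a \right)} = - \frac{a + K \left(3 - -18\right)}{2} = - \frac{a + K \left(3 + 18\right)}{2} = - \frac{a + K 21}{2} = - \frac{a + 21 K}{2} = - \frac{21 K}{2} - \frac{a}{2}$)
$B{\left(N \right)} = -142 - \frac{N^{2}}{2} + \frac{217 N}{2}$ ($B{\left(N \right)} = - \frac{\left(N^{2} - 217 N\right) + 284}{2} = - \frac{284 + N^{2} - 217 N}{2} = -142 - \frac{N^{2}}{2} + \frac{217 N}{2}$)
$\frac{91085 \frac{1}{-91387}}{B{\left(k{\left(-15,-12 \right)} \right)}} = \frac{91085 \frac{1}{-91387}}{-142 - \frac{\left(\left(- \frac{21}{2}\right) \left(-15\right) - -6\right)^{2}}{2} + \frac{217 \left(\left(- \frac{21}{2}\right) \left(-15\right) - -6\right)}{2}} = \frac{91085 \left(- \frac{1}{91387}\right)}{-142 - \frac{\left(\frac{315}{2} + 6\right)^{2}}{2} + \frac{217 \left(\frac{315}{2} + 6\right)}{2}} = - \frac{91085}{91387 \left(-142 - \frac{\left(\frac{327}{2}\right)^{2}}{2} + \frac{217}{2} \cdot \frac{327}{2}\right)} = - \frac{91085}{91387 \left(-142 - \frac{106929}{8} + \frac{70959}{4}\right)} = - \frac{91085}{91387 \cdot \frac{33853}{8}} = \left(- \frac{91085}{91387}\right) \frac{8}{33853} = - \frac{728680}{3093724111}$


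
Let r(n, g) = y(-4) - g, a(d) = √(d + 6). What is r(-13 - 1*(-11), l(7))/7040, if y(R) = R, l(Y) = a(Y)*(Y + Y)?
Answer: -1/1760 - 7*√13/3520 ≈ -0.0077383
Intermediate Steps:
a(d) = √(6 + d)
l(Y) = 2*Y*√(6 + Y) (l(Y) = √(6 + Y)*(Y + Y) = √(6 + Y)*(2*Y) = 2*Y*√(6 + Y))
r(n, g) = -4 - g
r(-13 - 1*(-11), l(7))/7040 = (-4 - 2*7*√(6 + 7))/7040 = (-4 - 2*7*√13)*(1/7040) = (-4 - 14*√13)*(1/7040) = -1/1760 - 7*√13/3520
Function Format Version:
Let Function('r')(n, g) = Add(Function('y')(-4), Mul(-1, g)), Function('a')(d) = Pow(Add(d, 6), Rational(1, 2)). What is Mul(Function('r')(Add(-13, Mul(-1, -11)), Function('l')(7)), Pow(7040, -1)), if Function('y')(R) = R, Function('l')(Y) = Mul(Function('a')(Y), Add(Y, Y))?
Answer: Add(Rational(-1, 1760), Mul(Rational(-7, 3520), Pow(13, Rational(1, 2)))) ≈ -0.0077383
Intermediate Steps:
Function('a')(d) = Pow(Add(6, d), Rational(1, 2))
Function('l')(Y) = Mul(2, Y, Pow(Add(6, Y), Rational(1, 2))) (Function('l')(Y) = Mul(Pow(Add(6, Y), Rational(1, 2)), Add(Y, Y)) = Mul(Pow(Add(6, Y), Rational(1, 2)), Mul(2, Y)) = Mul(2, Y, Pow(Add(6, Y), Rational(1, 2))))
Function('r')(n, g) = Add(-4, Mul(-1, g))
Mul(Function('r')(Add(-13, Mul(-1, -11)), Function('l')(7)), Pow(7040, -1)) = Mul(Add(-4, Mul(-1, Mul(2, 7, Pow(Add(6, 7), Rational(1, 2))))), Pow(7040, -1)) = Mul(Add(-4, Mul(-1, Mul(2, 7, Pow(13, Rational(1, 2))))), Rational(1, 7040)) = Mul(Add(-4, Mul(-1, Mul(14, Pow(13, Rational(1, 2))))), Rational(1, 7040)) = Mul(Add(-4, Mul(-14, Pow(13, Rational(1, 2)))), Rational(1, 7040)) = Add(Rational(-1, 1760), Mul(Rational(-7, 3520), Pow(13, Rational(1, 2))))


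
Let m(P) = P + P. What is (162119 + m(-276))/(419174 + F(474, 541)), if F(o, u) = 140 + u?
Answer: 161567/419855 ≈ 0.38482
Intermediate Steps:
m(P) = 2*P
(162119 + m(-276))/(419174 + F(474, 541)) = (162119 + 2*(-276))/(419174 + (140 + 541)) = (162119 - 552)/(419174 + 681) = 161567/419855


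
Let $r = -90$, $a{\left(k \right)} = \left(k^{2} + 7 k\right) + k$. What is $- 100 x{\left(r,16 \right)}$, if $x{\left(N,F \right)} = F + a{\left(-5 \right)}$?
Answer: $-100$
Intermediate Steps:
$a{\left(k \right)} = k^{2} + 8 k$
$x{\left(N,F \right)} = -15 + F$ ($x{\left(N,F \right)} = F - 5 \left(8 - 5\right) = F - 15 = -15 + F$)
$- 100 x{\left(r,16 \right)} = - 100 \left(-15 + 16\right) = \left(-100\right) 1 = -100$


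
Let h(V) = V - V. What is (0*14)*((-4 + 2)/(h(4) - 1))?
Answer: 0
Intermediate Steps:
h(V) = 0
(0*14)*((-4 + 2)/(h(4) - 1)) = (0*14)*((-4 + 2)/(0 - 1)) = 0*(-2/(-1)) = 0*(-2*(-1)) = 0*2 = 0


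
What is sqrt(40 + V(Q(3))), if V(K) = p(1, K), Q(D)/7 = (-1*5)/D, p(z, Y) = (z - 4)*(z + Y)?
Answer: 6*sqrt(2) ≈ 8.4853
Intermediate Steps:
p(z, Y) = (-4 + z)*(Y + z)
Q(D) = -35/D (Q(D) = 7*((-1*5)/D) = 7*(-5/D) = -35/D)
V(K) = -3 - 3*K (V(K) = 1**2 - 4*K - 4*1 + K*1 = 1 - 4*K - 4 + K = -3 - 3*K)
sqrt(40 + V(Q(3))) = sqrt(40 + (-3 - (-105)/3)) = sqrt(40 + (-3 - 3*(-35/3))) = sqrt(40 + (-3 + 35)) = sqrt(40 + 32) = sqrt(72) = 6*sqrt(2)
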